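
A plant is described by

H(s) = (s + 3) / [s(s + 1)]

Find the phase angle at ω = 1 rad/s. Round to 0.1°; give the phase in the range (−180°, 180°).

-116.6°

At s = jω = j1:
zero (s+3): 3 + j1 → |·| = √(3²+1²) = √10 ≈ 3.1623, ∠ = arctan(1/3) ≈ 18.43°
pole (s+1): 1 + j1 → |·| = √(1²+1²) = √2 ≈ 1.4142, ∠ = arctan(1/1) ≈ 45.00°
pole at origin: |s| = 1, ∠ = 90.00° (in denominator)
∠H = 18.43° − 135.00° = -116.57°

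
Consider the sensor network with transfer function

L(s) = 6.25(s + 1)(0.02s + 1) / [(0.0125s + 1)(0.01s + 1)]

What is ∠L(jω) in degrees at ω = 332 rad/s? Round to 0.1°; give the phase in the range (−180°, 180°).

21.6°

At ω = 332 rad/s:
zero (1 + j332·1) = 1 + j332 → |·| ≈ 332, ∠ ≈ 89.83°
zero (1 + j332·0.02) = 1 + j6.64 → |·| ≈ 6.7149, ∠ ≈ 81.44°
pole (1 + j332·0.0125) = 1 + j4.15 → |·| ≈ 4.2688, ∠ ≈ 76.45°
pole (1 + j332·0.01) = 1 + j3.32 → |·| ≈ 3.4673, ∠ ≈ 73.24°
∠L = (89.83° + 81.44°) − (76.45° + 73.24°) = 21.58°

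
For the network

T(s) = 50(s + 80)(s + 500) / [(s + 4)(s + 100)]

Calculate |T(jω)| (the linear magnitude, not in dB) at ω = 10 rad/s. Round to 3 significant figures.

At s = jω = j10:
zero (s+80): 80 + j10 → |·| = √(80²+10²) = √6500 ≈ 80.623, ∠ = arctan(10/80) ≈ 7.13°
zero (s+500): 500 + j10 → |·| = √(500²+10²) = √250100 ≈ 500.1, ∠ = arctan(10/500) ≈ 1.15°
pole (s+4): 4 + j10 → |·| = √(4²+10²) = √116 ≈ 10.77, ∠ = arctan(10/4) ≈ 68.20°
pole (s+100): 100 + j10 → |·| = √(100²+10²) = √10100 ≈ 100.5, ∠ = arctan(10/100) ≈ 5.71°
|T| = 50 · 40320 / 1082.4 ≈ 1862.5

1.86e+03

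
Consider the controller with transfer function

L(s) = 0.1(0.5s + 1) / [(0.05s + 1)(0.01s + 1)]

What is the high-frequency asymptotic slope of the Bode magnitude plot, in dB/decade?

Each pole contributes −20 dB/decade at high frequency; each zero contributes +20 dB/decade.
Net: 1 zero(s) − 2 pole(s) → -20 dB/decade.

-20 dB/decade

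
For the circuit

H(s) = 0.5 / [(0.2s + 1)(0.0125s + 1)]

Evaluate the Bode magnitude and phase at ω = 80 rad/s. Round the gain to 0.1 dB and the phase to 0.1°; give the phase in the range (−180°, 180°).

At ω = 80 rad/s:
pole (1 + j80·0.2) = 1 + j16 → |·| ≈ 16.031, ∠ ≈ 86.42°
pole (1 + j80·0.0125) = 1 + j1 → |·| ≈ 1.4142, ∠ ≈ 45.00°
|H| = 0.5 · 1 / (16.031 · 1.4142) ≈ 0.022055
Gain = 20 log₁₀(0.022055) ≈ -33.13 dB
∠H = (0°) − (86.42° + 45.00°) = -131.42°

-33.1 dB, -131.4°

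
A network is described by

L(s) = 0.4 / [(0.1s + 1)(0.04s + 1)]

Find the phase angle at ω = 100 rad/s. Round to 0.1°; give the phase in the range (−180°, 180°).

At ω = 100 rad/s:
pole (1 + j100·0.1) = 1 + j10 → |·| ≈ 10.05, ∠ ≈ 84.29°
pole (1 + j100·0.04) = 1 + j4 → |·| ≈ 4.1231, ∠ ≈ 75.96°
∠L = (0°) − (84.29° + 75.96°) = -160.25°

-160.3°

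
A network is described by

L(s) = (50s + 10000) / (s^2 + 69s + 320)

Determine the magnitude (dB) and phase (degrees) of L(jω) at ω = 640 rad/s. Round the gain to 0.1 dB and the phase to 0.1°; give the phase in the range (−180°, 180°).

Substitute s = j640:
Numerator: 50(j640) + 10000 = 10000 + j32000
Denominator: (j640)^2 + 69(j640) + 320 = -409280 + j44160
|N| = √(10000² + 32000²) ≈ 33526, ∠N ≈ 72.65°
|D| = √(409280² + 44160²) ≈ 4.1166e+05, ∠D ≈ 173.84°
|L| = 33526 / 4.1166e+05 ≈ 0.081441
Gain = 20 log₁₀(0.081441) ≈ -21.78 dB
∠L = 72.65° − 173.84° = -101.19°

-21.8 dB, -101.2°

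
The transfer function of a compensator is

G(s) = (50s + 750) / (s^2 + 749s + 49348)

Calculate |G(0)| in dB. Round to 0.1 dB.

-36.4 dB

G(0) = 750 / 49348 ≈ 0.015198
20 log₁₀(0.015198) ≈ -36.36 dB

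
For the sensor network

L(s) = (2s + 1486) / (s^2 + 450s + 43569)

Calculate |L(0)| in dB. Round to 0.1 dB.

L(0) = 1486 / 43569 ≈ 0.034107
20 log₁₀(0.034107) ≈ -29.34 dB

-29.3 dB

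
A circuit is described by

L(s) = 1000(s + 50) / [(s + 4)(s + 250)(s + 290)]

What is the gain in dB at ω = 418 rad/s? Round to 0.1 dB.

-47.8 dB

At s = jω = j418:
zero (s+50): 50 + j418 → |·| = √(50²+418²) = √177224 ≈ 420.98, ∠ = arctan(418/50) ≈ 83.18°
pole (s+4): 4 + j418 → |·| = √(4²+418²) = √174740 ≈ 418.02, ∠ = arctan(418/4) ≈ 89.45°
pole (s+250): 250 + j418 → |·| = √(250²+418²) = √237224 ≈ 487.06, ∠ = arctan(418/250) ≈ 59.12°
pole (s+290): 290 + j418 → |·| = √(290²+418²) = √258824 ≈ 508.75, ∠ = arctan(418/290) ≈ 55.25°
|L| = 1000 · 420.98 / 1.0358e+08 ≈ 0.0040643
Gain = 20 log₁₀(0.0040643) ≈ -47.82 dB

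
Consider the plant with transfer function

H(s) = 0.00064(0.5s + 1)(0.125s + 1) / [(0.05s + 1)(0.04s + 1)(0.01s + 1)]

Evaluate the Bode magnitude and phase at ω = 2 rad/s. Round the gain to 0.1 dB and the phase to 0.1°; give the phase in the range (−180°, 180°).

-60.7 dB, 47.6°

At ω = 2 rad/s:
zero (1 + j2·0.5) = 1 + j1 → |·| ≈ 1.4142, ∠ ≈ 45.00°
zero (1 + j2·0.125) = 1 + j0.25 → |·| ≈ 1.0308, ∠ ≈ 14.04°
pole (1 + j2·0.05) = 1 + j0.1 → |·| ≈ 1.005, ∠ ≈ 5.71°
pole (1 + j2·0.04) = 1 + j0.08 → |·| ≈ 1.0032, ∠ ≈ 4.57°
pole (1 + j2·0.01) = 1 + j0.02 → |·| ≈ 1.0002, ∠ ≈ 1.15°
|H| = 0.00064 · 1.4142 · 1.0308 / (1.005 · 1.0032 · 1.0002) ≈ 0.00092518
Gain = 20 log₁₀(0.00092518) ≈ -60.68 dB
∠H = (45.00° + 14.04°) − (5.71° + 4.57° + 1.15°) = 47.61°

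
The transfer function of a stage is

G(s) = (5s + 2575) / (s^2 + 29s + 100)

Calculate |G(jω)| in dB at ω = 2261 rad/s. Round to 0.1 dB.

-52.9 dB

Substitute s = j2261:
Numerator: 5(j2261) + 2575 = 2575 + j11305
Denominator: (j2261)^2 + 29(j2261) + 100 = -5112021 + j65569
|N| = √(2575² + 11305²) ≈ 11595, ∠N ≈ 77.17°
|D| = √(5112021² + 65569²) ≈ 5.1124e+06, ∠D ≈ 179.27°
|G| = 11595 / 5.1124e+06 ≈ 0.002268
Gain = 20 log₁₀(0.002268) ≈ -52.89 dB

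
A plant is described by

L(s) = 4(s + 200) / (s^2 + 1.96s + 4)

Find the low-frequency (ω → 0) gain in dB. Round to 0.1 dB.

46.0 dB

L(0) = 4·200 / 4 = 200
20 log₁₀(200) ≈ 46.02 dB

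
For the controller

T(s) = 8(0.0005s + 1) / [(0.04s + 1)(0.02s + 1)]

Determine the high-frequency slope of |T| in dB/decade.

-20 dB/decade

Each pole contributes −20 dB/decade at high frequency; each zero contributes +20 dB/decade.
Net: 1 zero(s) − 2 pole(s) → -20 dB/decade.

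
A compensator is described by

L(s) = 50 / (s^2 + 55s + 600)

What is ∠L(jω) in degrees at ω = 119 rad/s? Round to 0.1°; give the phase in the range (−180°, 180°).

-154.2°

Substitute s = j119:
Numerator: 50 = 50 + j0
Denominator: (j119)^2 + 55(j119) + 600 = -13561 + j6545
|N| = √(50² + 0²) ≈ 50, ∠N ≈ 0.00°
|D| = √(13561² + 6545²) ≈ 15058, ∠D ≈ 154.24°
∠L = 0.00° − 154.24° = -154.24°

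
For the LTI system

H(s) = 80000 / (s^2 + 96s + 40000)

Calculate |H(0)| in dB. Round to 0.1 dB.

6.0 dB

H(0) = 80000 / 40000 = 2
20 log₁₀(2) ≈ 6.02 dB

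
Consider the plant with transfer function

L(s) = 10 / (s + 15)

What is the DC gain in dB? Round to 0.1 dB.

L(0) = 10 / (15) ≈ 0.66667
20 log₁₀(0.66667) ≈ -3.52 dB

-3.5 dB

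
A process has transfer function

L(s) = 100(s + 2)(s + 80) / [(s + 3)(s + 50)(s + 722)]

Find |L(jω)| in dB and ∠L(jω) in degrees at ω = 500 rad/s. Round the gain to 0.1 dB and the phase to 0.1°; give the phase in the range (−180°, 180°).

At s = jω = j500:
zero (s+2): 2 + j500 → |·| = √(2²+500²) = √250004 ≈ 500, ∠ = arctan(500/2) ≈ 89.77°
zero (s+80): 80 + j500 → |·| = √(80²+500²) = √256400 ≈ 506.36, ∠ = arctan(500/80) ≈ 80.91°
pole (s+3): 3 + j500 → |·| = √(3²+500²) = √250009 ≈ 500.01, ∠ = arctan(500/3) ≈ 89.66°
pole (s+50): 50 + j500 → |·| = √(50²+500²) = √252500 ≈ 502.49, ∠ = arctan(500/50) ≈ 84.29°
pole (s+722): 722 + j500 → |·| = √(722²+500²) = √771284 ≈ 878.23, ∠ = arctan(500/722) ≈ 34.70°
|L| = 100 · 2.5318e+05 / 2.2066e+08 ≈ 0.11474
Gain = 20 log₁₀(0.11474) ≈ -18.81 dB
∠L = 170.68° − 208.65° = -37.97°

-18.8 dB, -38.0°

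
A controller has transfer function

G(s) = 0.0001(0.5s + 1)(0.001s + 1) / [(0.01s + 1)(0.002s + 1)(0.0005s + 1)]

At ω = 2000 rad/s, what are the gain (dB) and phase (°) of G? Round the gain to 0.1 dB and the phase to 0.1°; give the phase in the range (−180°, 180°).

-54.4 dB, -54.7°

At ω = 2000 rad/s:
zero (1 + j2000·0.5) = 1 + j1000 → |·| ≈ 1000, ∠ ≈ 89.94°
zero (1 + j2000·0.001) = 1 + j2 → |·| ≈ 2.2361, ∠ ≈ 63.43°
pole (1 + j2000·0.01) = 1 + j20 → |·| ≈ 20.025, ∠ ≈ 87.14°
pole (1 + j2000·0.002) = 1 + j4 → |·| ≈ 4.1231, ∠ ≈ 75.96°
pole (1 + j2000·0.0005) = 1 + j1 → |·| ≈ 1.4142, ∠ ≈ 45.00°
|G| = 0.0001 · 1000 · 2.2361 / (20.025 · 4.1231 · 1.4142) ≈ 0.0019151
Gain = 20 log₁₀(0.0019151) ≈ -54.36 dB
∠G = (89.94° + 63.43°) − (87.14° + 75.96° + 45.00°) = -54.73°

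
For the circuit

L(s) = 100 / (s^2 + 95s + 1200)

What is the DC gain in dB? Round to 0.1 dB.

L(0) = 100 / 1200 ≈ 0.083333
20 log₁₀(0.083333) ≈ -21.58 dB

-21.6 dB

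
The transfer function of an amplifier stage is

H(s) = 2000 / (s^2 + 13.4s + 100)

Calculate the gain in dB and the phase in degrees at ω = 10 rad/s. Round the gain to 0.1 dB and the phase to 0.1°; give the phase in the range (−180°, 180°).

At s = jω = j10:
quadratic: (j10)² + 13.4·j10 + 100 = 0 + j134 → |·| ≈ 134, ∠ ≈ 90.00°
|H| = 2000 / 134 ≈ 14.925
Gain = 20 log₁₀(14.925) ≈ 23.48 dB
∠H = 0.00° − 90.00° = -90.00°

23.5 dB, -90.0°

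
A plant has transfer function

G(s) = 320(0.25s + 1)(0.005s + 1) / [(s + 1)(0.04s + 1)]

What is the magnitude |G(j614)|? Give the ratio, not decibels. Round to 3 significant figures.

10.5

At ω = 614 rad/s:
zero (1 + j614·0.25) = 1 + j153.5 → |·| ≈ 153.5, ∠ ≈ 89.63°
zero (1 + j614·0.005) = 1 + j3.07 → |·| ≈ 3.2288, ∠ ≈ 71.96°
pole (1 + j614·1) = 1 + j614 → |·| ≈ 614, ∠ ≈ 89.91°
pole (1 + j614·0.04) = 1 + j24.56 → |·| ≈ 24.58, ∠ ≈ 87.67°
|G| = 320 · 153.5 · 3.2288 / (614 · 24.58) ≈ 10.509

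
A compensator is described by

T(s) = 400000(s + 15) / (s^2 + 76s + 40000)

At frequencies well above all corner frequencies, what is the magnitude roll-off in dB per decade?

Each pole contributes −20 dB/decade at high frequency; each zero contributes +20 dB/decade.
Net: 1 zero(s) − 2 pole(s) → -20 dB/decade.

-20 dB/decade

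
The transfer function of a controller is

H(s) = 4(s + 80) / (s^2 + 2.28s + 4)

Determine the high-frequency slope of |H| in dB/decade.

Each pole contributes −20 dB/decade at high frequency; each zero contributes +20 dB/decade.
Net: 1 zero(s) − 2 pole(s) → -20 dB/decade.

-20 dB/decade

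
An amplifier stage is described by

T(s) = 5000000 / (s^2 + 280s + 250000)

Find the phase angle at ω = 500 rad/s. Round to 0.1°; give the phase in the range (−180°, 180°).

At s = jω = j500:
quadratic: (j500)² + 280·j500 + 250000 = 0 + j140000 → |·| ≈ 1.4e+05, ∠ ≈ 90.00°
∠T = 0.00° − 90.00° = -90.00°

-90.0°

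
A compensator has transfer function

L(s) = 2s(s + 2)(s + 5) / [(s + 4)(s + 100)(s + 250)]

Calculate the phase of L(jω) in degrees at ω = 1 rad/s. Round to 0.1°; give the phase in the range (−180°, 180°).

113.0°

At s = jω = j1:
zero (s+2): 2 + j1 → |·| = √(2²+1²) = √5 ≈ 2.2361, ∠ = arctan(1/2) ≈ 26.57°
zero (s+5): 5 + j1 → |·| = √(5²+1²) = √26 ≈ 5.099, ∠ = arctan(1/5) ≈ 11.31°
zero at origin: s = j1 → |·| = 1, ∠ = 90.00°
pole (s+4): 4 + j1 → |·| = √(4²+1²) = √17 ≈ 4.1231, ∠ = arctan(1/4) ≈ 14.04°
pole (s+100): 100 + j1 → |·| = √(100²+1²) = √10001 ≈ 100, ∠ = arctan(1/100) ≈ 0.57°
pole (s+250): 250 + j1 → |·| = √(250²+1²) = √62501 ≈ 250, ∠ = arctan(1/250) ≈ 0.23°
∠L = 127.88° − 14.84° = 113.04°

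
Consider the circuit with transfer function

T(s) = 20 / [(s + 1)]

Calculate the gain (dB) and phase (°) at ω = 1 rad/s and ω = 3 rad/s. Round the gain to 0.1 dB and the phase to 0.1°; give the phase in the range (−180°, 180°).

At ω = 1 rad/s:
pole (1 + j1·1) = 1 + j1 → |·| ≈ 1.4142, ∠ ≈ 45.00°
|T| = 20 · 1 / (1.4142) ≈ 14.142
Gain = 20 log₁₀(14.142) ≈ 23.01 dB
∠T = (0°) − (45.00°) = -45.00°

At ω = 3 rad/s:
pole (1 + j3·1) = 1 + j3 → |·| ≈ 3.1623, ∠ ≈ 71.57°
|T| = 20 · 1 / (3.1623) ≈ 6.3245
Gain = 20 log₁₀(6.3245) ≈ 16.02 dB
∠T = (0°) − (71.57°) = -71.57°

ω = 1: 23.0 dB, -45.0°; ω = 3: 16.0 dB, -71.6°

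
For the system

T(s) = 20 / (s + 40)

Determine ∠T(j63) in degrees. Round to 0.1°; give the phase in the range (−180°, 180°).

-57.6°

Substitute s = j63:
Numerator: 20 = 20 + j0
Denominator: (j63) + 40 = 40 + j63
|N| = √(20² + 0²) ≈ 20, ∠N ≈ 0.00°
|D| = √(40² + 63²) ≈ 74.626, ∠D ≈ 57.59°
∠T = 0.00° − 57.59° = -57.59°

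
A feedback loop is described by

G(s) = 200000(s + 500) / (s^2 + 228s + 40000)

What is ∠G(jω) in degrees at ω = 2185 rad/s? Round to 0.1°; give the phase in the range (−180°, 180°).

At s = jω = j2185:
zero (s+500): 500 + j2185 → |·| = √(500²+2185²) = √5024225 ≈ 2241.5, ∠ = arctan(2185/500) ≈ 77.11°
quadratic: (j2185)² + 228·j2185 + 40000 = -4734225 + j498180 → |·| ≈ 4.7604e+06, ∠ ≈ 173.99°
∠G = 77.11° − 173.99° = -96.88°

-96.9°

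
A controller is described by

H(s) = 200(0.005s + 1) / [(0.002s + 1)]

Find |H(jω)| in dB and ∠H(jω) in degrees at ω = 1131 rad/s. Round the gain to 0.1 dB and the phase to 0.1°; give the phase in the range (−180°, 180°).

53.3 dB, 13.8°

At ω = 1131 rad/s:
zero (1 + j1131·0.005) = 1 + j5.655 → |·| ≈ 5.7427, ∠ ≈ 79.97°
pole (1 + j1131·0.002) = 1 + j2.262 → |·| ≈ 2.4732, ∠ ≈ 66.15°
|H| = 200 · 5.7427 / (2.4732) ≈ 464.39
Gain = 20 log₁₀(464.39) ≈ 53.34 dB
∠H = (79.97°) − (66.15°) = 13.82°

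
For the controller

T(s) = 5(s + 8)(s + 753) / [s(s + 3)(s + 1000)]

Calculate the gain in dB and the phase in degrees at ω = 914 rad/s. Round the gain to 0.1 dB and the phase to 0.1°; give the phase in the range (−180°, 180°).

At s = jω = j914:
zero (s+8): 8 + j914 → |·| = √(8²+914²) = √835460 ≈ 914.04, ∠ = arctan(914/8) ≈ 89.50°
zero (s+753): 753 + j914 → |·| = √(753²+914²) = √1402405 ≈ 1184.2, ∠ = arctan(914/753) ≈ 50.52°
pole (s+3): 3 + j914 → |·| = √(3²+914²) = √835405 ≈ 914, ∠ = arctan(914/3) ≈ 89.81°
pole (s+1000): 1000 + j914 → |·| = √(1000²+914²) = √1835396 ≈ 1354.8, ∠ = arctan(914/1000) ≈ 42.43°
pole at origin: |s| = 914, ∠ = 90.00° (in denominator)
|T| = 5 · 1.0824e+06 / 1.1318e+09 ≈ 0.0047818
Gain = 20 log₁₀(0.0047818) ≈ -46.41 dB
∠T = 140.02° − 222.24° = -82.22°

-46.4 dB, -82.2°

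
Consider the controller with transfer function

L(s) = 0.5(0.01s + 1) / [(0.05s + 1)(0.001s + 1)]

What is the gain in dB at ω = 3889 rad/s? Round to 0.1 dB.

-32.1 dB

At ω = 3889 rad/s:
zero (1 + j3889·0.01) = 1 + j38.89 → |·| ≈ 38.903, ∠ ≈ 88.53°
pole (1 + j3889·0.05) = 1 + j194.45 → |·| ≈ 194.45, ∠ ≈ 89.71°
pole (1 + j3889·0.001) = 1 + j3.889 → |·| ≈ 4.0155, ∠ ≈ 75.58°
|L| = 0.5 · 38.903 / (194.45 · 4.0155) ≈ 0.024912
Gain = 20 log₁₀(0.024912) ≈ -32.07 dB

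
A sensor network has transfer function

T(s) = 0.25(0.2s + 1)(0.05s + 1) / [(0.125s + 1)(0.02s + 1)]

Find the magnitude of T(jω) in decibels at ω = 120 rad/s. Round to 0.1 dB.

At ω = 120 rad/s:
zero (1 + j120·0.2) = 1 + j24 → |·| ≈ 24.021, ∠ ≈ 87.61°
zero (1 + j120·0.05) = 1 + j6 → |·| ≈ 6.0828, ∠ ≈ 80.54°
pole (1 + j120·0.125) = 1 + j15 → |·| ≈ 15.033, ∠ ≈ 86.19°
pole (1 + j120·0.02) = 1 + j2.4 → |·| ≈ 2.6, ∠ ≈ 67.38°
|T| = 0.25 · 24.021 · 6.0828 / (15.033 · 2.6) ≈ 0.93458
Gain = 20 log₁₀(0.93458) ≈ -0.59 dB

-0.6 dB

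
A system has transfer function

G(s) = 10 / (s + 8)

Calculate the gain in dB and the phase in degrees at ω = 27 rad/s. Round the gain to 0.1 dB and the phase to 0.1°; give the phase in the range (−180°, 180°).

-9.0 dB, -73.5°

At s = jω = j27:
pole (s+8): 8 + j27 → |·| = √(8²+27²) = √793 ≈ 28.16, ∠ = arctan(27/8) ≈ 73.50°
|G| = 10 / 28.16 ≈ 0.35511
Gain = 20 log₁₀(0.35511) ≈ -8.99 dB
∠G = 0.00° − 73.50° = -73.50°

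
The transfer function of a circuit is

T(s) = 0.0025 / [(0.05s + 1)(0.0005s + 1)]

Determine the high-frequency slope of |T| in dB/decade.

Each pole contributes −20 dB/decade at high frequency; each zero contributes +20 dB/decade.
Net: 0 zero(s) − 2 pole(s) → -40 dB/decade.

-40 dB/decade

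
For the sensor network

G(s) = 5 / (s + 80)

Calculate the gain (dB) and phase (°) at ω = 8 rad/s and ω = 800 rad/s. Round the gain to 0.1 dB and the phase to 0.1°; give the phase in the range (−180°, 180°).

ω = 8: -24.1 dB, -5.7°; ω = 800: -44.1 dB, -84.3°

Substitute s = j8:
Numerator: 5 = 5 + j0
Denominator: (j8) + 80 = 80 + j8
|N| = √(5² + 0²) ≈ 5, ∠N ≈ 0.00°
|D| = √(80² + 8²) ≈ 80.399, ∠D ≈ 5.71°
|G| = 5 / 80.399 ≈ 0.06219
Gain = 20 log₁₀(0.06219) ≈ -24.13 dB
∠G = 0.00° − 5.71° = -5.71°

Substitute s = j800:
Numerator: 5 = 5 + j0
Denominator: (j800) + 80 = 80 + j800
|N| = √(5² + 0²) ≈ 5, ∠N ≈ 0.00°
|D| = √(80² + 800²) ≈ 803.99, ∠D ≈ 84.29°
|G| = 5 / 803.99 ≈ 0.006219
Gain = 20 log₁₀(0.006219) ≈ -44.13 dB
∠G = 0.00° − 84.29° = -84.29°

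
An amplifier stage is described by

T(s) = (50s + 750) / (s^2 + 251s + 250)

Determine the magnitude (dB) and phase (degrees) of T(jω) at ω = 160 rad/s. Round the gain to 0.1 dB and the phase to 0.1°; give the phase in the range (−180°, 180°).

Substitute s = j160:
Numerator: 50(j160) + 750 = 750 + j8000
Denominator: (j160)^2 + 251(j160) + 250 = -25350 + j40160
|N| = √(750² + 8000²) ≈ 8035.1, ∠N ≈ 84.64°
|D| = √(25350² + 40160²) ≈ 47492, ∠D ≈ 122.26°
|T| = 8035.1 / 47492 ≈ 0.16919
Gain = 20 log₁₀(0.16919) ≈ -15.43 dB
∠T = 84.64° − 122.26° = -37.62°

-15.4 dB, -37.6°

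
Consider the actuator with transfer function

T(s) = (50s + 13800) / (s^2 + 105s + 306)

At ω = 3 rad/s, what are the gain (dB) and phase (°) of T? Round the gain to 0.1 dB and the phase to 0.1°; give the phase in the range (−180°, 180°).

30.1 dB, -46.1°

Substitute s = j3:
Numerator: 50(j3) + 13800 = 13800 + j150
Denominator: (j3)^2 + 105(j3) + 306 = 297 + j315
|N| = √(13800² + 150²) ≈ 13801, ∠N ≈ 0.62°
|D| = √(297² + 315²) ≈ 432.94, ∠D ≈ 46.68°
|T| = 13801 / 432.94 ≈ 31.877
Gain = 20 log₁₀(31.877) ≈ 30.07 dB
∠T = 0.62° − 46.68° = -46.06°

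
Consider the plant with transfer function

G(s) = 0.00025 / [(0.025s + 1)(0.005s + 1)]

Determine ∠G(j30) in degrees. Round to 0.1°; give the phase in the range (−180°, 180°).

-45.4°

At ω = 30 rad/s:
pole (1 + j30·0.025) = 1 + j0.75 → |·| ≈ 1.25, ∠ ≈ 36.87°
pole (1 + j30·0.005) = 1 + j0.15 → |·| ≈ 1.0112, ∠ ≈ 8.53°
∠G = (0°) − (36.87° + 8.53°) = -45.40°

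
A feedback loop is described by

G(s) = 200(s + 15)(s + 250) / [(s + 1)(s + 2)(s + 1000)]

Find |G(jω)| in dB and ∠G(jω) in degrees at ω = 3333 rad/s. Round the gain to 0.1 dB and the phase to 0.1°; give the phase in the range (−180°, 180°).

-24.8 dB, -77.8°

At s = jω = j3333:
zero (s+15): 15 + j3333 → |·| = √(15²+3333²) = √11109114 ≈ 3333, ∠ = arctan(3333/15) ≈ 89.74°
zero (s+250): 250 + j3333 → |·| = √(250²+3333²) = √11171389 ≈ 3342.4, ∠ = arctan(3333/250) ≈ 85.71°
pole (s+1): 1 + j3333 → |·| = √(1²+3333²) = √11108890 ≈ 3333, ∠ = arctan(3333/1) ≈ 89.98°
pole (s+2): 2 + j3333 → |·| = √(2²+3333²) = √11108893 ≈ 3333, ∠ = arctan(3333/2) ≈ 89.97°
pole (s+1000): 1000 + j3333 → |·| = √(1000²+3333²) = √12108889 ≈ 3479.8, ∠ = arctan(3333/1000) ≈ 73.30°
|G| = 200 · 1.114e+07 / 3.8657e+10 ≈ 0.057635
Gain = 20 log₁₀(0.057635) ≈ -24.79 dB
∠G = 175.45° − 253.25° = -77.80°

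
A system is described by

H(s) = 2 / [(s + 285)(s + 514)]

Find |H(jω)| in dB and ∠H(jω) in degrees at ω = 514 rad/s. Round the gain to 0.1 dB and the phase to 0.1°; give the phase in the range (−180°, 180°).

-106.6 dB, -106.0°

At s = jω = j514:
pole (s+285): 285 + j514 → |·| = √(285²+514²) = √345421 ≈ 587.73, ∠ = arctan(514/285) ≈ 60.99°
pole (s+514): 514 + j514 → |·| = √(514²+514²) = √528392 ≈ 726.91, ∠ = arctan(514/514) ≈ 45.00°
|H| = 2 / 4.2723e+05 ≈ 4.6813e-06
Gain = 20 log₁₀(4.6813e-06) ≈ -106.59 dB
∠H = 0.00° − 105.99° = -105.99°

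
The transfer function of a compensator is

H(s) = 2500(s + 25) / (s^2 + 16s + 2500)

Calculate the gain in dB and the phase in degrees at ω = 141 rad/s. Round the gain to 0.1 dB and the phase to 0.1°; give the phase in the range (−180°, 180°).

At s = jω = j141:
zero (s+25): 25 + j141 → |·| = √(25²+141²) = √20506 ≈ 143.2, ∠ = arctan(141/25) ≈ 79.95°
quadratic: (j141)² + 16·j141 + 2500 = -17381 + j2256 → |·| ≈ 17527, ∠ ≈ 172.60°
|H| = 2500 · 143.2 / 17527 ≈ 20.426
Gain = 20 log₁₀(20.426) ≈ 26.20 dB
∠H = 79.95° − 172.60° = -92.65°

26.2 dB, -92.7°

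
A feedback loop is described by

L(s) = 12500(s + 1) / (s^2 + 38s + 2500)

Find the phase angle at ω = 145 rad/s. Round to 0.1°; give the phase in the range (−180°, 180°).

-73.8°

At s = jω = j145:
zero (s+1): 1 + j145 → |·| = √(1²+145²) = √21026 ≈ 145, ∠ = arctan(145/1) ≈ 89.60°
quadratic: (j145)² + 38·j145 + 2500 = -18525 + j5510 → |·| ≈ 19327, ∠ ≈ 163.44°
∠L = 89.60° − 163.44° = -73.84°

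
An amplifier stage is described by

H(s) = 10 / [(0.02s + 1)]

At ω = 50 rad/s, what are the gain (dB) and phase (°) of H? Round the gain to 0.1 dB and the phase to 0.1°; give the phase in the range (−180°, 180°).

At ω = 50 rad/s:
pole (1 + j50·0.02) = 1 + j1 → |·| ≈ 1.4142, ∠ ≈ 45.00°
|H| = 10 · 1 / (1.4142) ≈ 7.0711
Gain = 20 log₁₀(7.0711) ≈ 16.99 dB
∠H = (0°) − (45.00°) = -45.00°

17.0 dB, -45.0°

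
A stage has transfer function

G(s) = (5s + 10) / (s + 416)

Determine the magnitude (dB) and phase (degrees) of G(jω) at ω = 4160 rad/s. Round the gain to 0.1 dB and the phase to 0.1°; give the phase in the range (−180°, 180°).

Substitute s = j4160:
Numerator: 5(j4160) + 10 = 10 + j20800
Denominator: (j4160) + 416 = 416 + j4160
|N| = √(10² + 20800²) ≈ 20800, ∠N ≈ 89.97°
|D| = √(416² + 4160²) ≈ 4180.7, ∠D ≈ 84.29°
|G| = 20800 / 4180.7 ≈ 4.9752
Gain = 20 log₁₀(4.9752) ≈ 13.94 dB
∠G = 89.97° − 84.29° = 5.68°

13.9 dB, 5.7°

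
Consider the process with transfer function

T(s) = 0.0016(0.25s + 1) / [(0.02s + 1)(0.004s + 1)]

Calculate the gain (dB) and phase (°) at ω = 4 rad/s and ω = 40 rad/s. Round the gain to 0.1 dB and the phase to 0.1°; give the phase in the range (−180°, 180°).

ω = 4: -52.9 dB, 39.5°; ω = 40: -38.1 dB, 36.5°

At ω = 4 rad/s:
zero (1 + j4·0.25) = 1 + j1 → |·| ≈ 1.4142, ∠ ≈ 45.00°
pole (1 + j4·0.02) = 1 + j0.08 → |·| ≈ 1.0032, ∠ ≈ 4.57°
pole (1 + j4·0.004) = 1 + j0.016 → |·| ≈ 1.0001, ∠ ≈ 0.92°
|T| = 0.0016 · 1.4142 / (1.0032 · 1.0001) ≈ 0.0022553
Gain = 20 log₁₀(0.0022553) ≈ -52.94 dB
∠T = (45.00°) − (4.57° + 0.92°) = 39.51°

At ω = 40 rad/s:
zero (1 + j40·0.25) = 1 + j10 → |·| ≈ 10.05, ∠ ≈ 84.29°
pole (1 + j40·0.02) = 1 + j0.8 → |·| ≈ 1.2806, ∠ ≈ 38.66°
pole (1 + j40·0.004) = 1 + j0.16 → |·| ≈ 1.0127, ∠ ≈ 9.09°
|T| = 0.0016 · 10.05 / (1.2806 · 1.0127) ≈ 0.012399
Gain = 20 log₁₀(0.012399) ≈ -38.13 dB
∠T = (84.29°) − (38.66° + 9.09°) = 36.54°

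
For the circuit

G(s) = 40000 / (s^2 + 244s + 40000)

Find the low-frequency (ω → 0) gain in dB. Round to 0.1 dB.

G(0) = 40000 / 40000 = 1
20 log₁₀(1) ≈ 0.00 dB

0.0 dB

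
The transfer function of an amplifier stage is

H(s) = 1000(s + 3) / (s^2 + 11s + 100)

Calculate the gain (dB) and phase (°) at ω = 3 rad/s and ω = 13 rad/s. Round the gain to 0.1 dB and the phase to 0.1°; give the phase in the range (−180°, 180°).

At s = jω = j3:
zero (s+3): 3 + j3 → |·| = √(3²+3²) = √18 ≈ 4.2426, ∠ = arctan(3/3) ≈ 45.00°
quadratic: (j3)² + 11·j3 + 100 = 91 + j33 → |·| ≈ 96.799, ∠ ≈ 19.93°
|H| = 1000 · 4.2426 / 96.799 ≈ 43.829
Gain = 20 log₁₀(43.829) ≈ 32.84 dB
∠H = 45.00° − 19.93° = 25.07°

At s = jω = j13:
zero (s+3): 3 + j13 → |·| = √(3²+13²) = √178 ≈ 13.342, ∠ = arctan(13/3) ≈ 77.01°
quadratic: (j13)² + 11·j13 + 100 = -69 + j143 → |·| ≈ 158.78, ∠ ≈ 115.76°
|H| = 1000 · 13.342 / 158.78 ≈ 84.028
Gain = 20 log₁₀(84.028) ≈ 38.49 dB
∠H = 77.01° − 115.76° = -38.75°

ω = 3: 32.8 dB, 25.1°; ω = 13: 38.5 dB, -38.8°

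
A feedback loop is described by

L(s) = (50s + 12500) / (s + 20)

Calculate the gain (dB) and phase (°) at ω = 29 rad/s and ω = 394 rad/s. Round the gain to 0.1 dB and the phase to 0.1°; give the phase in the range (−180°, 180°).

ω = 29: 51.1 dB, -48.8°; ω = 394: 35.4 dB, -29.5°

Substitute s = j29:
Numerator: 50(j29) + 12500 = 12500 + j1450
Denominator: (j29) + 20 = 20 + j29
|N| = √(12500² + 1450²) ≈ 12584, ∠N ≈ 6.62°
|D| = √(20² + 29²) ≈ 35.228, ∠D ≈ 55.41°
|L| = 12584 / 35.228 ≈ 357.22
Gain = 20 log₁₀(357.22) ≈ 51.06 dB
∠L = 6.62° − 55.41° = -48.79°

Substitute s = j394:
Numerator: 50(j394) + 12500 = 12500 + j19700
Denominator: (j394) + 20 = 20 + j394
|N| = √(12500² + 19700²) ≈ 23331, ∠N ≈ 57.60°
|D| = √(20² + 394²) ≈ 394.51, ∠D ≈ 87.09°
|L| = 23331 / 394.51 ≈ 59.139
Gain = 20 log₁₀(59.139) ≈ 35.44 dB
∠L = 57.60° − 87.09° = -29.49°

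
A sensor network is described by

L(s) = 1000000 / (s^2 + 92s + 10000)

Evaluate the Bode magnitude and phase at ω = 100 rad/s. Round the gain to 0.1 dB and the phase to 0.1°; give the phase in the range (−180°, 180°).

At s = jω = j100:
quadratic: (j100)² + 92·j100 + 10000 = 0 + j9200 → |·| ≈ 9200, ∠ ≈ 90.00°
|L| = 1000000 / 9200 ≈ 108.7
Gain = 20 log₁₀(108.7) ≈ 40.72 dB
∠L = 0.00° − 90.00° = -90.00°

40.7 dB, -90.0°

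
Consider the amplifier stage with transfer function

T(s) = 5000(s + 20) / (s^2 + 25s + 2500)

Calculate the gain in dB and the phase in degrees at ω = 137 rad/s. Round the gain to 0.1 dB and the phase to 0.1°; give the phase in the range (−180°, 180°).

At s = jω = j137:
zero (s+20): 20 + j137 → |·| = √(20²+137²) = √19169 ≈ 138.45, ∠ = arctan(137/20) ≈ 81.69°
quadratic: (j137)² + 25·j137 + 2500 = -16269 + j3425 → |·| ≈ 16626, ∠ ≈ 168.11°
|T| = 5000 · 138.45 / 16626 ≈ 41.637
Gain = 20 log₁₀(41.637) ≈ 32.39 dB
∠T = 81.69° − 168.11° = -86.42°

32.4 dB, -86.4°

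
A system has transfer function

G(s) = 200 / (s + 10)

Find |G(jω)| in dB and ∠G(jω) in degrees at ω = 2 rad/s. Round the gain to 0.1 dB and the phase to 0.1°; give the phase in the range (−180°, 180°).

Substitute s = j2:
Numerator: 200 = 200 + j0
Denominator: (j2) + 10 = 10 + j2
|N| = √(200² + 0²) ≈ 200, ∠N ≈ 0.00°
|D| = √(10² + 2²) ≈ 10.198, ∠D ≈ 11.31°
|G| = 200 / 10.198 ≈ 19.612
Gain = 20 log₁₀(19.612) ≈ 25.85 dB
∠G = 0.00° − 11.31° = -11.31°

25.9 dB, -11.3°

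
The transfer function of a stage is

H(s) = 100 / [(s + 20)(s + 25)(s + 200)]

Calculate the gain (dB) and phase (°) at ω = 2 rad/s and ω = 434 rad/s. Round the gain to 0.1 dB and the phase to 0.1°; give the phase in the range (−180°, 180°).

At s = jω = j2:
pole (s+20): 20 + j2 → |·| = √(20²+2²) = √404 ≈ 20.1, ∠ = arctan(2/20) ≈ 5.71°
pole (s+25): 25 + j2 → |·| = √(25²+2²) = √629 ≈ 25.08, ∠ = arctan(2/25) ≈ 4.57°
pole (s+200): 200 + j2 → |·| = √(200²+2²) = √40004 ≈ 200.01, ∠ = arctan(2/200) ≈ 0.57°
|H| = 100 / 1.0083e+05 ≈ 0.00099177
Gain = 20 log₁₀(0.00099177) ≈ -60.07 dB
∠H = 0.00° − 10.85° = -10.85°

At s = jω = j434:
pole (s+20): 20 + j434 → |·| = √(20²+434²) = √188756 ≈ 434.46, ∠ = arctan(434/20) ≈ 87.36°
pole (s+25): 25 + j434 → |·| = √(25²+434²) = √188981 ≈ 434.72, ∠ = arctan(434/25) ≈ 86.70°
pole (s+200): 200 + j434 → |·| = √(200²+434²) = √228356 ≈ 477.87, ∠ = arctan(434/200) ≈ 65.26°
|H| = 100 / 9.0255e+07 ≈ 1.108e-06
Gain = 20 log₁₀(1.108e-06) ≈ -119.11 dB
∠H = 0.00° − 239.32° = -239.32° ≡ 120.68° (principal value)

ω = 2: -60.1 dB, -10.9°; ω = 434: -119.1 dB, 120.7°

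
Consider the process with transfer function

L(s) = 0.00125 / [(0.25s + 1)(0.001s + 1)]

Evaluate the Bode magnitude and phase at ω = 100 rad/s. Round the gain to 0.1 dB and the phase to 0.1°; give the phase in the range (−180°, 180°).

At ω = 100 rad/s:
pole (1 + j100·0.25) = 1 + j25 → |·| ≈ 25.02, ∠ ≈ 87.71°
pole (1 + j100·0.001) = 1 + j0.1 → |·| ≈ 1.005, ∠ ≈ 5.71°
|L| = 0.00125 · 1 / (25.02 · 1.005) ≈ 4.9711e-05
Gain = 20 log₁₀(4.9711e-05) ≈ -86.07 dB
∠L = (0°) − (87.71° + 5.71°) = -93.42°

-86.1 dB, -93.4°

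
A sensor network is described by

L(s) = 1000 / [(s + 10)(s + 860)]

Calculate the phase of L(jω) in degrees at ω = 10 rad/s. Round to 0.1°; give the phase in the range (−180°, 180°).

-45.7°

At s = jω = j10:
pole (s+10): 10 + j10 → |·| = √(10²+10²) = √200 ≈ 14.142, ∠ = arctan(10/10) ≈ 45.00°
pole (s+860): 860 + j10 → |·| = √(860²+10²) = √739700 ≈ 860.06, ∠ = arctan(10/860) ≈ 0.67°
∠L = 0.00° − 45.67° = -45.67°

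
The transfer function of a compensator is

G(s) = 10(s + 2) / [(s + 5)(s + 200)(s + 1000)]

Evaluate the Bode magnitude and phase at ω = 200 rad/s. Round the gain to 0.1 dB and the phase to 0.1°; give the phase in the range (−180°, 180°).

-89.2 dB, -55.5°

At s = jω = j200:
zero (s+2): 2 + j200 → |·| = √(2²+200²) = √40004 ≈ 200.01, ∠ = arctan(200/2) ≈ 89.43°
pole (s+5): 5 + j200 → |·| = √(5²+200²) = √40025 ≈ 200.06, ∠ = arctan(200/5) ≈ 88.57°
pole (s+200): 200 + j200 → |·| = √(200²+200²) = √80000 ≈ 282.84, ∠ = arctan(200/200) ≈ 45.00°
pole (s+1000): 1000 + j200 → |·| = √(1000²+200²) = √1040000 ≈ 1019.8, ∠ = arctan(200/1000) ≈ 11.31°
|G| = 10 · 200.01 / 5.7705e+07 ≈ 3.4661e-05
Gain = 20 log₁₀(3.4661e-05) ≈ -89.20 dB
∠G = 89.43° − 144.88° = -55.45°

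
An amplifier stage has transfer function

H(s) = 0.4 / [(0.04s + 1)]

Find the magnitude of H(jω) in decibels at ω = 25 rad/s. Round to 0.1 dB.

At ω = 25 rad/s:
pole (1 + j25·0.04) = 1 + j1 → |·| ≈ 1.4142, ∠ ≈ 45.00°
|H| = 0.4 · 1 / (1.4142) ≈ 0.28285
Gain = 20 log₁₀(0.28285) ≈ -10.97 dB

-11.0 dB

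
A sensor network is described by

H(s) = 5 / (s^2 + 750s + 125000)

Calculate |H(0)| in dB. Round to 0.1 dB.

-88.0 dB

H(0) = 5 / 125000 = 4e-05
20 log₁₀(4e-05) ≈ -87.96 dB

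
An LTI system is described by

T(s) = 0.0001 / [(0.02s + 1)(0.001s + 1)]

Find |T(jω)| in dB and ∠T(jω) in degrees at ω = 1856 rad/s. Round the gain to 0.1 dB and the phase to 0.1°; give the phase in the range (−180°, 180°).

-117.9 dB, -150.1°

At ω = 1856 rad/s:
pole (1 + j1856·0.02) = 1 + j37.12 → |·| ≈ 37.133, ∠ ≈ 88.46°
pole (1 + j1856·0.001) = 1 + j1.856 → |·| ≈ 2.1083, ∠ ≈ 61.68°
|T| = 0.0001 · 1 / (37.133 · 2.1083) ≈ 1.2773e-06
Gain = 20 log₁₀(1.2773e-06) ≈ -117.87 dB
∠T = (0°) − (88.46° + 61.68°) = -150.14°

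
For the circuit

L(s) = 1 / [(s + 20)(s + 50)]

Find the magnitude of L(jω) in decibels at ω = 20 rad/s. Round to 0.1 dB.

-63.7 dB

At s = jω = j20:
pole (s+20): 20 + j20 → |·| = √(20²+20²) = √800 ≈ 28.284, ∠ = arctan(20/20) ≈ 45.00°
pole (s+50): 50 + j20 → |·| = √(50²+20²) = √2900 ≈ 53.852, ∠ = arctan(20/50) ≈ 21.80°
|L| = 1 / 1523.1 ≈ 0.00065656
Gain = 20 log₁₀(0.00065656) ≈ -63.65 dB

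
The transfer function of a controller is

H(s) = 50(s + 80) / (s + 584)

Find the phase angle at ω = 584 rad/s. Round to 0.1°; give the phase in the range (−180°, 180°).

At s = jω = j584:
zero (s+80): 80 + j584 → |·| = √(80²+584²) = √347456 ≈ 589.45, ∠ = arctan(584/80) ≈ 82.20°
pole (s+584): 584 + j584 → |·| = √(584²+584²) = √682112 ≈ 825.9, ∠ = arctan(584/584) ≈ 45.00°
∠H = 82.20° − 45.00° = 37.20°

37.2°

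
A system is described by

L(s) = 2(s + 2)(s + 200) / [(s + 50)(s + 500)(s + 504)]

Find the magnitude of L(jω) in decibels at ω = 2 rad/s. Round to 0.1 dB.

At s = jω = j2:
zero (s+2): 2 + j2 → |·| = √(2²+2²) = √8 ≈ 2.8284, ∠ = arctan(2/2) ≈ 45.00°
zero (s+200): 200 + j2 → |·| = √(200²+2²) = √40004 ≈ 200.01, ∠ = arctan(2/200) ≈ 0.57°
pole (s+50): 50 + j2 → |·| = √(50²+2²) = √2504 ≈ 50.04, ∠ = arctan(2/50) ≈ 2.29°
pole (s+500): 500 + j2 → |·| = √(500²+2²) = √250004 ≈ 500, ∠ = arctan(2/500) ≈ 0.23°
pole (s+504): 504 + j2 → |·| = √(504²+2²) = √254020 ≈ 504, ∠ = arctan(2/504) ≈ 0.23°
|L| = 2 · 565.71 / 1.261e+07 ≈ 8.9724e-05
Gain = 20 log₁₀(8.9724e-05) ≈ -80.94 dB

-80.9 dB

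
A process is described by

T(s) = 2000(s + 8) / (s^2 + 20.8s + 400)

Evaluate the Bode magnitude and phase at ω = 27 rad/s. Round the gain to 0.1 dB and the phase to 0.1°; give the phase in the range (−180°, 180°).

38.7 dB, -46.9°

At s = jω = j27:
zero (s+8): 8 + j27 → |·| = √(8²+27²) = √793 ≈ 28.16, ∠ = arctan(27/8) ≈ 73.50°
quadratic: (j27)² + 20.8·j27 + 400 = -329 + j561.6 → |·| ≈ 650.87, ∠ ≈ 120.36°
|T| = 2000 · 28.16 / 650.87 ≈ 86.53
Gain = 20 log₁₀(86.53) ≈ 38.74 dB
∠T = 73.50° − 120.36° = -46.86°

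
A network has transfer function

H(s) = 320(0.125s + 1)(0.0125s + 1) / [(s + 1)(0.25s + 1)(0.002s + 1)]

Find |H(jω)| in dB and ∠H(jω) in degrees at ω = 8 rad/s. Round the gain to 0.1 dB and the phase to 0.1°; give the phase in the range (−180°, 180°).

At ω = 8 rad/s:
zero (1 + j8·0.125) = 1 + j1 → |·| ≈ 1.4142, ∠ ≈ 45.00°
zero (1 + j8·0.0125) = 1 + j0.1 → |·| ≈ 1.005, ∠ ≈ 5.71°
pole (1 + j8·1) = 1 + j8 → |·| ≈ 8.0623, ∠ ≈ 82.87°
pole (1 + j8·0.25) = 1 + j2 → |·| ≈ 2.2361, ∠ ≈ 63.43°
pole (1 + j8·0.002) = 1 + j0.016 → |·| ≈ 1.0001, ∠ ≈ 0.92°
|H| = 320 · 1.4142 · 1.005 / (8.0623 · 2.2361 · 1.0001) ≈ 25.225
Gain = 20 log₁₀(25.225) ≈ 28.04 dB
∠H = (45.00° + 5.71°) − (82.87° + 63.43° + 0.92°) = -96.51°

28.0 dB, -96.5°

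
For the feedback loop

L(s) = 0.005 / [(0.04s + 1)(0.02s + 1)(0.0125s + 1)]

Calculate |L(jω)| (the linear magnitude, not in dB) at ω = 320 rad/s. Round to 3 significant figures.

1.46e-05

At ω = 320 rad/s:
pole (1 + j320·0.04) = 1 + j12.8 → |·| ≈ 12.839, ∠ ≈ 85.53°
pole (1 + j320·0.02) = 1 + j6.4 → |·| ≈ 6.4777, ∠ ≈ 81.12°
pole (1 + j320·0.0125) = 1 + j4 → |·| ≈ 4.1231, ∠ ≈ 75.96°
|L| = 0.005 · 1 / (12.839 · 6.4777 · 4.1231) ≈ 1.4581e-05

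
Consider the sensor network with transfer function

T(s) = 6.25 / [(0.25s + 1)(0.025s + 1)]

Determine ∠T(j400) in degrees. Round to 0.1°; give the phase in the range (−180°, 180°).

At ω = 400 rad/s:
pole (1 + j400·0.25) = 1 + j100 → |·| ≈ 100, ∠ ≈ 89.43°
pole (1 + j400·0.025) = 1 + j10 → |·| ≈ 10.05, ∠ ≈ 84.29°
∠T = (0°) − (89.43° + 84.29°) = -173.72°

-173.7°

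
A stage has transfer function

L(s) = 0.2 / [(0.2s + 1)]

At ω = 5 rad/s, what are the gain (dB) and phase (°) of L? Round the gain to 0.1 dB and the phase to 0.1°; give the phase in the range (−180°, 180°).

-17.0 dB, -45.0°

At ω = 5 rad/s:
pole (1 + j5·0.2) = 1 + j1 → |·| ≈ 1.4142, ∠ ≈ 45.00°
|L| = 0.2 · 1 / (1.4142) ≈ 0.14142
Gain = 20 log₁₀(0.14142) ≈ -16.99 dB
∠L = (0°) − (45.00°) = -45.00°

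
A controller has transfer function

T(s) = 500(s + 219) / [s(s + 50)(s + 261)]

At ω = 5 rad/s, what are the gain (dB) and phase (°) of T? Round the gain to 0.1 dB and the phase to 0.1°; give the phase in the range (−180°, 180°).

At s = jω = j5:
zero (s+219): 219 + j5 → |·| = √(219²+5²) = √47986 ≈ 219.06, ∠ = arctan(5/219) ≈ 1.31°
pole (s+50): 50 + j5 → |·| = √(50²+5²) = √2525 ≈ 50.249, ∠ = arctan(5/50) ≈ 5.71°
pole (s+261): 261 + j5 → |·| = √(261²+5²) = √68146 ≈ 261.05, ∠ = arctan(5/261) ≈ 1.10°
pole at origin: |s| = 5, ∠ = 90.00° (in denominator)
|T| = 500 · 219.06 / 65588 ≈ 1.67
Gain = 20 log₁₀(1.67) ≈ 4.45 dB
∠T = 1.31° − 96.81° = -95.50°

4.5 dB, -95.5°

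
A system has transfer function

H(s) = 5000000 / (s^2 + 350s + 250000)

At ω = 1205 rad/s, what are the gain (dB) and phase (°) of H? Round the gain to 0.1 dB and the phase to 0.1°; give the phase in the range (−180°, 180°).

11.9 dB, -160.7°

At s = jω = j1205:
quadratic: (j1205)² + 350·j1205 + 250000 = -1202025 + j421750 → |·| ≈ 1.2739e+06, ∠ ≈ 160.67°
|H| = 5000000 / 1.2739e+06 ≈ 3.925
Gain = 20 log₁₀(3.925) ≈ 11.88 dB
∠H = 0.00° − 160.67° = -160.67°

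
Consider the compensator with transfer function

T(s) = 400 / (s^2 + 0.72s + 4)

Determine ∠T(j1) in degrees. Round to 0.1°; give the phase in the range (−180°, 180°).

At s = jω = j1:
quadratic: (j1)² + 0.72·j1 + 4 = 3 + j0.72 → |·| ≈ 3.0852, ∠ ≈ 13.50°
∠T = 0.00° − 13.50° = -13.50°

-13.5°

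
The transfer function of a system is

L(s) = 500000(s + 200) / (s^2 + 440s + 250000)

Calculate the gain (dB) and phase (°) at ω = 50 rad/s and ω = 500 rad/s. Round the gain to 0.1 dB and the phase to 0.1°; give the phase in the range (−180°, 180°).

At s = jω = j50:
zero (s+200): 200 + j50 → |·| = √(200²+50²) = √42500 ≈ 206.16, ∠ = arctan(50/200) ≈ 14.04°
quadratic: (j50)² + 440·j50 + 250000 = 247500 + j22000 → |·| ≈ 2.4848e+05, ∠ ≈ 5.08°
|L| = 500000 · 206.16 / 2.4848e+05 ≈ 414.84
Gain = 20 log₁₀(414.84) ≈ 52.36 dB
∠L = 14.04° − 5.08° = 8.96°

At s = jω = j500:
zero (s+200): 200 + j500 → |·| = √(200²+500²) = √290000 ≈ 538.52, ∠ = arctan(500/200) ≈ 68.20°
quadratic: (j500)² + 440·j500 + 250000 = 0 + j220000 → |·| ≈ 2.2e+05, ∠ ≈ 90.00°
|L| = 500000 · 538.52 / 2.2e+05 ≈ 1223.9
Gain = 20 log₁₀(1223.9) ≈ 61.75 dB
∠L = 68.20° − 90.00° = -21.80°

ω = 50: 52.4 dB, 9.0°; ω = 500: 61.8 dB, -21.8°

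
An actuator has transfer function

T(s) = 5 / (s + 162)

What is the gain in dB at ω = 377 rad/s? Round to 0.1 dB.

Substitute s = j377:
Numerator: 5 = 5 + j0
Denominator: (j377) + 162 = 162 + j377
|N| = √(5² + 0²) ≈ 5, ∠N ≈ 0.00°
|D| = √(162² + 377²) ≈ 410.33, ∠D ≈ 66.75°
|T| = 5 / 410.33 ≈ 0.012185
Gain = 20 log₁₀(0.012185) ≈ -38.28 dB

-38.3 dB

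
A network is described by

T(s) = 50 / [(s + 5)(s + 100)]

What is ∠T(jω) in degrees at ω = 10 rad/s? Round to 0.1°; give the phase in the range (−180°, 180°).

At s = jω = j10:
pole (s+5): 5 + j10 → |·| = √(5²+10²) = √125 ≈ 11.18, ∠ = arctan(10/5) ≈ 63.43°
pole (s+100): 100 + j10 → |·| = √(100²+10²) = √10100 ≈ 100.5, ∠ = arctan(10/100) ≈ 5.71°
∠T = 0.00° − 69.14° = -69.14°

-69.1°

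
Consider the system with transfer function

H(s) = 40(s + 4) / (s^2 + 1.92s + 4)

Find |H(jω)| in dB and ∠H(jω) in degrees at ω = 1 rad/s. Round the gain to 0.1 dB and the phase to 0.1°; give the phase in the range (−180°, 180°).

At s = jω = j1:
zero (s+4): 4 + j1 → |·| = √(4²+1²) = √17 ≈ 4.1231, ∠ = arctan(1/4) ≈ 14.04°
quadratic: (j1)² + 1.92·j1 + 4 = 3 + j1.92 → |·| ≈ 3.5618, ∠ ≈ 32.62°
|H| = 40 · 4.1231 / 3.5618 ≈ 46.304
Gain = 20 log₁₀(46.304) ≈ 33.31 dB
∠H = 14.04° − 32.62° = -18.58°

33.3 dB, -18.6°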